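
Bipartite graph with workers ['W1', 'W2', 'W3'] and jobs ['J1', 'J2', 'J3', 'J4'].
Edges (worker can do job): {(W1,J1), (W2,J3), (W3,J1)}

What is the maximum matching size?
Maximum matching size = 2

Maximum matching: {(W2,J3), (W3,J1)}
Size: 2

This assigns 2 workers to 2 distinct jobs.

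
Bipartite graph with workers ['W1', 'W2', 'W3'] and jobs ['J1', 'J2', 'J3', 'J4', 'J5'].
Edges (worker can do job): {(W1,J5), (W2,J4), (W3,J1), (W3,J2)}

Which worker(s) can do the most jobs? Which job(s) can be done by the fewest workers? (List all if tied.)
Most versatile: W3 (2 jobs); Least covered: J3 (0 workers)

Worker degrees (jobs they can do): W1:1, W2:1, W3:2
Job degrees (workers who can do it): J1:1, J2:1, J3:0, J4:1, J5:1

Maximum worker degree is 2, achieved by: W3
Minimum job degree is 0, achieved by: J3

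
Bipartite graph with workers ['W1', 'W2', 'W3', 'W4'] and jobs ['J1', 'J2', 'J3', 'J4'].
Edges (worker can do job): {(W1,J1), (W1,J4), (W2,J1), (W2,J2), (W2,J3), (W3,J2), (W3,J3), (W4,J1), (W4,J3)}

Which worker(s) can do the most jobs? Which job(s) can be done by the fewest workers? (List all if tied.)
Most versatile: W2 (3 jobs); Least covered: J4 (1 workers)

Worker degrees (jobs they can do): W1:2, W2:3, W3:2, W4:2
Job degrees (workers who can do it): J1:3, J2:2, J3:3, J4:1

Maximum worker degree is 3, achieved by: W2
Minimum job degree is 1, achieved by: J4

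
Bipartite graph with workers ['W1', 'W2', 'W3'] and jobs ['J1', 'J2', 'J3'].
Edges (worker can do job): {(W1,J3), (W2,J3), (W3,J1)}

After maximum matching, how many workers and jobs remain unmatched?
Unmatched: 1 workers, 1 jobs

Maximum matching size: 2
Workers: 3 total, 2 matched, 1 unmatched
Jobs: 3 total, 2 matched, 1 unmatched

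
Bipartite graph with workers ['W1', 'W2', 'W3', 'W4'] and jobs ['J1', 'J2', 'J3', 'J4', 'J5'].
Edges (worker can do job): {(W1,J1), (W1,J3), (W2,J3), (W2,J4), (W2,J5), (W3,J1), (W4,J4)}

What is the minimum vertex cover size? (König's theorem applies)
Minimum vertex cover size = 4

By König's theorem: in bipartite graphs,
min vertex cover = max matching = 4

Maximum matching has size 4, so minimum vertex cover also has size 4.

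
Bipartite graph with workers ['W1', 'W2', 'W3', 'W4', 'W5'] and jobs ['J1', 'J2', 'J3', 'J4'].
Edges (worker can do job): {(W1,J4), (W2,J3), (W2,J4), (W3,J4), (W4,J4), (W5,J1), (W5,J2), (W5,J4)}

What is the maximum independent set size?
Maximum independent set = 6

By König's theorem:
- Min vertex cover = Max matching = 3
- Max independent set = Total vertices - Min vertex cover
- Max independent set = 9 - 3 = 6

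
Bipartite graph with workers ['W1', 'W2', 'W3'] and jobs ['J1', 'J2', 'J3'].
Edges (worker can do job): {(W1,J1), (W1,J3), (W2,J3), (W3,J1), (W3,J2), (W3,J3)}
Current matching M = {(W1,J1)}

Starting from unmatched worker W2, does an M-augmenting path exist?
Yes: W2 → J3

An M-augmenting path alternates non-matching / matching edges, starting and ending at unmatched vertices.
Path: W2 → J3
(J3 is unmatched in M, so the path is augmenting.)
Flipping edges along this path would increase |M| from 1 to 2.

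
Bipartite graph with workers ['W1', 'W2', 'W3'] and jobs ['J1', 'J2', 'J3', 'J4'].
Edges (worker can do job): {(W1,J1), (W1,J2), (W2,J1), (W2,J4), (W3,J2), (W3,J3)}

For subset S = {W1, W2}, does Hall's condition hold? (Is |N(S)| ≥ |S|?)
Yes: |N(S)| = 3, |S| = 2

Subset S = {W1, W2}
Neighbors N(S) = {J1, J2, J4}

|N(S)| = 3, |S| = 2
Hall's condition: |N(S)| ≥ |S| is satisfied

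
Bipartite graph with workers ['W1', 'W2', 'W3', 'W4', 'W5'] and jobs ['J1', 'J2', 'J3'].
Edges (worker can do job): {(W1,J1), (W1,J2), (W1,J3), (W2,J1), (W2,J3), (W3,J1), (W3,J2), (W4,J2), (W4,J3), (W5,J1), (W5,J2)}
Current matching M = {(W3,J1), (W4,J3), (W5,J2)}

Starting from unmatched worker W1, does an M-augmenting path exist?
No augmenting path from W1

Alternating search from W1 reaches jobs: {J1, J2, J3}.
Every reachable job is already matched in M, and following those matched edges back to workers exposes no further unvisited jobs.
No M-augmenting path from W1 exists.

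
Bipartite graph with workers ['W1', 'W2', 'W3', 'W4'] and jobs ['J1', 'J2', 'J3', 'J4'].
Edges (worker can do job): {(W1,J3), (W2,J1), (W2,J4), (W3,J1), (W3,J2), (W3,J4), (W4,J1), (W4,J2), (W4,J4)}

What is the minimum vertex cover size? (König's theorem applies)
Minimum vertex cover size = 4

By König's theorem: in bipartite graphs,
min vertex cover = max matching = 4

Maximum matching has size 4, so minimum vertex cover also has size 4.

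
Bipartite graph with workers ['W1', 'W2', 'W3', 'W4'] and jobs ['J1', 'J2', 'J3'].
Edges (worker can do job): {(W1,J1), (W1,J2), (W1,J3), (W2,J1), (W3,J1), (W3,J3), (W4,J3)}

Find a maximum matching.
Matching: {(W1,J2), (W3,J1), (W4,J3)}

Maximum matching (size 3):
  W1 → J2
  W3 → J1
  W4 → J3

Each worker is assigned to at most one job, and each job to at most one worker.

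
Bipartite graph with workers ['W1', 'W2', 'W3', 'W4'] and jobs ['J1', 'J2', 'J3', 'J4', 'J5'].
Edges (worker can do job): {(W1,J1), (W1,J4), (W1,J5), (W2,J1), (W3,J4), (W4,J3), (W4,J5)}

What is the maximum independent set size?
Maximum independent set = 5

By König's theorem:
- Min vertex cover = Max matching = 4
- Max independent set = Total vertices - Min vertex cover
- Max independent set = 9 - 4 = 5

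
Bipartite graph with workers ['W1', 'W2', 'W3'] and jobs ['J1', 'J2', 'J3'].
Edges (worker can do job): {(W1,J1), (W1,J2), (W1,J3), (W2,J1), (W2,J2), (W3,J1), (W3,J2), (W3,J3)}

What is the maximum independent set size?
Maximum independent set = 3

By König's theorem:
- Min vertex cover = Max matching = 3
- Max independent set = Total vertices - Min vertex cover
- Max independent set = 6 - 3 = 3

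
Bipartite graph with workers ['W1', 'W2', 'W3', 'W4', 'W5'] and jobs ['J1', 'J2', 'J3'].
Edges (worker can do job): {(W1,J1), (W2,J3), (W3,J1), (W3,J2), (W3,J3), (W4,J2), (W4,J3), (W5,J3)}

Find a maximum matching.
Matching: {(W1,J1), (W3,J2), (W5,J3)}

Maximum matching (size 3):
  W1 → J1
  W3 → J2
  W5 → J3

Each worker is assigned to at most one job, and each job to at most one worker.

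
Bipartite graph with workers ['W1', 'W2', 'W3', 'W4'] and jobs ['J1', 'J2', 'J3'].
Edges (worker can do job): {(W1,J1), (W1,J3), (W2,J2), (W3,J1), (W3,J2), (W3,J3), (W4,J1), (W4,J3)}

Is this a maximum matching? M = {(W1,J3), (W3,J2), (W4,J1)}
Yes, size 3 is maximum

Proposed matching has size 3.
Maximum matching size for this graph: 3.

This is a maximum matching.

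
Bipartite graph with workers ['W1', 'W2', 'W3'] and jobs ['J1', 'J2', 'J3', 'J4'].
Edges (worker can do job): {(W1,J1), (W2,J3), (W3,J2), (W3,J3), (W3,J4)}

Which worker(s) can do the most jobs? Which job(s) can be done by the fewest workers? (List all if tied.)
Most versatile: W3 (3 jobs); Least covered: J1, J2, J4 (1 workers)

Worker degrees (jobs they can do): W1:1, W2:1, W3:3
Job degrees (workers who can do it): J1:1, J2:1, J3:2, J4:1

Maximum worker degree is 3, achieved by: W3
Minimum job degree is 1, achieved by: J1, J2, J4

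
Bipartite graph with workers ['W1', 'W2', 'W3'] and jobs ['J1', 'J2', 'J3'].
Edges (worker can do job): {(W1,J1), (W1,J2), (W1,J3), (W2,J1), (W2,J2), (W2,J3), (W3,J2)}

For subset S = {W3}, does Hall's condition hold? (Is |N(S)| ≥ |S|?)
Yes: |N(S)| = 1, |S| = 1

Subset S = {W3}
Neighbors N(S) = {J2}

|N(S)| = 1, |S| = 1
Hall's condition: |N(S)| ≥ |S| is satisfied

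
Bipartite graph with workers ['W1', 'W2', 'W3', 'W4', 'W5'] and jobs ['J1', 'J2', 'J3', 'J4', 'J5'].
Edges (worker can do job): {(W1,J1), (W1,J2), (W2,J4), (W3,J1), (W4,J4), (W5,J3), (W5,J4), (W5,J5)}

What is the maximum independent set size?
Maximum independent set = 6

By König's theorem:
- Min vertex cover = Max matching = 4
- Max independent set = Total vertices - Min vertex cover
- Max independent set = 10 - 4 = 6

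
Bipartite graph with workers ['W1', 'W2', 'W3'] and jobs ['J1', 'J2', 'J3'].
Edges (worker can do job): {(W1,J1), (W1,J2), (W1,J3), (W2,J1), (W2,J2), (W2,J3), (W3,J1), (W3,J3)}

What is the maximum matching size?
Maximum matching size = 3

Maximum matching: {(W1,J2), (W2,J3), (W3,J1)}
Size: 3

This assigns 3 workers to 3 distinct jobs.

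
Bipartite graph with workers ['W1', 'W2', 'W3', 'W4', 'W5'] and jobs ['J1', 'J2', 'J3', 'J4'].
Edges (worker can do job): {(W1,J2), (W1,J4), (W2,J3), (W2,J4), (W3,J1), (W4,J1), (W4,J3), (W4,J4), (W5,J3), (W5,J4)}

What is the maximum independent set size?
Maximum independent set = 5

By König's theorem:
- Min vertex cover = Max matching = 4
- Max independent set = Total vertices - Min vertex cover
- Max independent set = 9 - 4 = 5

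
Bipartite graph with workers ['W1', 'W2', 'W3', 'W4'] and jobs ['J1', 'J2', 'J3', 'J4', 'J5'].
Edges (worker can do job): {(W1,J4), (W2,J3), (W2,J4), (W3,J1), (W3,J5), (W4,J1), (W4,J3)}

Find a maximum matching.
Matching: {(W1,J4), (W2,J3), (W3,J5), (W4,J1)}

Maximum matching (size 4):
  W1 → J4
  W2 → J3
  W3 → J5
  W4 → J1

Each worker is assigned to at most one job, and each job to at most one worker.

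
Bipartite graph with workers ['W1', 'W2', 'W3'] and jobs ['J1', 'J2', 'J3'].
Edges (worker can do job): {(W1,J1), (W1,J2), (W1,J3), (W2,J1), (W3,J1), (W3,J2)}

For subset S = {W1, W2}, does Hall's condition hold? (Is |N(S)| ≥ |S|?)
Yes: |N(S)| = 3, |S| = 2

Subset S = {W1, W2}
Neighbors N(S) = {J1, J2, J3}

|N(S)| = 3, |S| = 2
Hall's condition: |N(S)| ≥ |S| is satisfied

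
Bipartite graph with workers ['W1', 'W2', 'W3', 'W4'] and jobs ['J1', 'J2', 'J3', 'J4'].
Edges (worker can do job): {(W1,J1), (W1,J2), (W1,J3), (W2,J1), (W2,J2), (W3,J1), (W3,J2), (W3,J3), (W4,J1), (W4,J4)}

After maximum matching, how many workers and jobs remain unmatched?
Unmatched: 0 workers, 0 jobs

Maximum matching size: 4
Workers: 4 total, 4 matched, 0 unmatched
Jobs: 4 total, 4 matched, 0 unmatched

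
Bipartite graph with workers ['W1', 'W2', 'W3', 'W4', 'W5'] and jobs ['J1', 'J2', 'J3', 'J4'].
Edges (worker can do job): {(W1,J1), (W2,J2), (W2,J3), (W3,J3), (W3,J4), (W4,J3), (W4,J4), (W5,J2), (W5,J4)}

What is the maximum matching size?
Maximum matching size = 4

Maximum matching: {(W1,J1), (W3,J4), (W4,J3), (W5,J2)}
Size: 4

This assigns 4 workers to 4 distinct jobs.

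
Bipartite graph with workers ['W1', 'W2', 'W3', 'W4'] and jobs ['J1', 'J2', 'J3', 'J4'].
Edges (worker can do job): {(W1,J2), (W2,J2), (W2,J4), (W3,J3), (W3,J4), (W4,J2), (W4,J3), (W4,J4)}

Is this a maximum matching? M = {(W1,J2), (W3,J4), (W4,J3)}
Yes, size 3 is maximum

Proposed matching has size 3.
Maximum matching size for this graph: 3.

This is a maximum matching.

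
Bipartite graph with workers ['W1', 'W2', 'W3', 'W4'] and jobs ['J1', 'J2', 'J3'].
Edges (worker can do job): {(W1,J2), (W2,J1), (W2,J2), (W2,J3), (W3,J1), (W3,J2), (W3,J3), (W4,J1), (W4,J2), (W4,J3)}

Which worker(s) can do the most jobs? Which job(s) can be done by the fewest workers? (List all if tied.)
Most versatile: W2, W3, W4 (3 jobs); Least covered: J1, J3 (3 workers)

Worker degrees (jobs they can do): W1:1, W2:3, W3:3, W4:3
Job degrees (workers who can do it): J1:3, J2:4, J3:3

Maximum worker degree is 3, achieved by: W2, W3, W4
Minimum job degree is 3, achieved by: J1, J3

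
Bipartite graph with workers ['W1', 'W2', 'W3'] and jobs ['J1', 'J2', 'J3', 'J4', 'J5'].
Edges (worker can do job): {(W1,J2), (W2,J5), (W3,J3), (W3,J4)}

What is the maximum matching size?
Maximum matching size = 3

Maximum matching: {(W1,J2), (W2,J5), (W3,J4)}
Size: 3

This assigns 3 workers to 3 distinct jobs.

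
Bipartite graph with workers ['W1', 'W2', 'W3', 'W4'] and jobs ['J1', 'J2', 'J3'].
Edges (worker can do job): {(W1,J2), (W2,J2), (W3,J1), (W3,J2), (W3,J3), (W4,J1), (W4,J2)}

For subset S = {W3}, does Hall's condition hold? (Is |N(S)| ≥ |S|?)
Yes: |N(S)| = 3, |S| = 1

Subset S = {W3}
Neighbors N(S) = {J1, J2, J3}

|N(S)| = 3, |S| = 1
Hall's condition: |N(S)| ≥ |S| is satisfied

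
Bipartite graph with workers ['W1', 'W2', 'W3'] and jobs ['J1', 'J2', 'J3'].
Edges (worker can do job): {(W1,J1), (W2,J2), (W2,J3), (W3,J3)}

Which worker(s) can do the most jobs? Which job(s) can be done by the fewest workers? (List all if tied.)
Most versatile: W2 (2 jobs); Least covered: J1, J2 (1 workers)

Worker degrees (jobs they can do): W1:1, W2:2, W3:1
Job degrees (workers who can do it): J1:1, J2:1, J3:2

Maximum worker degree is 2, achieved by: W2
Minimum job degree is 1, achieved by: J1, J2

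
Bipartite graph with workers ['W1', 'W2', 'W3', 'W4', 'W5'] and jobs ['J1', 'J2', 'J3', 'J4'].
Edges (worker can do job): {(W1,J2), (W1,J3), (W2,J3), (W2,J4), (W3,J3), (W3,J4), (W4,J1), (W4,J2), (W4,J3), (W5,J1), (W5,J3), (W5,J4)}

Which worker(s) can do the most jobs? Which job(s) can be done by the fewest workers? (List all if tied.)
Most versatile: W4, W5 (3 jobs); Least covered: J1, J2 (2 workers)

Worker degrees (jobs they can do): W1:2, W2:2, W3:2, W4:3, W5:3
Job degrees (workers who can do it): J1:2, J2:2, J3:5, J4:3

Maximum worker degree is 3, achieved by: W4, W5
Minimum job degree is 2, achieved by: J1, J2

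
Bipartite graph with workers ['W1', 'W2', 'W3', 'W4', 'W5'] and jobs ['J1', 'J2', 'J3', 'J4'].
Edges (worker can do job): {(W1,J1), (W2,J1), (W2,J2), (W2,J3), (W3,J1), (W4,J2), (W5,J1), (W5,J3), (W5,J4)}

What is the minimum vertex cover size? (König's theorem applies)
Minimum vertex cover size = 4

By König's theorem: in bipartite graphs,
min vertex cover = max matching = 4

Maximum matching has size 4, so minimum vertex cover also has size 4.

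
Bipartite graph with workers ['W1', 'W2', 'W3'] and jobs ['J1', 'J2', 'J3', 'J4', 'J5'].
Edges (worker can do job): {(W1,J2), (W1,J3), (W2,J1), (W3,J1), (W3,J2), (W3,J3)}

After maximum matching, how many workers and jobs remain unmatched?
Unmatched: 0 workers, 2 jobs

Maximum matching size: 3
Workers: 3 total, 3 matched, 0 unmatched
Jobs: 5 total, 3 matched, 2 unmatched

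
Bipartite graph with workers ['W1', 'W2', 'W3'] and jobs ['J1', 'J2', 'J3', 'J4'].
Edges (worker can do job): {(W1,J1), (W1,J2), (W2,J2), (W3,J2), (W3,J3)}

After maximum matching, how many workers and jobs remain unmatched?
Unmatched: 0 workers, 1 jobs

Maximum matching size: 3
Workers: 3 total, 3 matched, 0 unmatched
Jobs: 4 total, 3 matched, 1 unmatched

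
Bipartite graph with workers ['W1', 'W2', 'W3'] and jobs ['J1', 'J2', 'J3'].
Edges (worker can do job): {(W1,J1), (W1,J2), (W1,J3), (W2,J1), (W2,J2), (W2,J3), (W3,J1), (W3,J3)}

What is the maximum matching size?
Maximum matching size = 3

Maximum matching: {(W1,J1), (W2,J2), (W3,J3)}
Size: 3

This assigns 3 workers to 3 distinct jobs.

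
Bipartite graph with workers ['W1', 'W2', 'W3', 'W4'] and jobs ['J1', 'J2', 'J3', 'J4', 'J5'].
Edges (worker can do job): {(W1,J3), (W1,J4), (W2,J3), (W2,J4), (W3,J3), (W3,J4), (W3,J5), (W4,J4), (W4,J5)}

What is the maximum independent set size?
Maximum independent set = 6

By König's theorem:
- Min vertex cover = Max matching = 3
- Max independent set = Total vertices - Min vertex cover
- Max independent set = 9 - 3 = 6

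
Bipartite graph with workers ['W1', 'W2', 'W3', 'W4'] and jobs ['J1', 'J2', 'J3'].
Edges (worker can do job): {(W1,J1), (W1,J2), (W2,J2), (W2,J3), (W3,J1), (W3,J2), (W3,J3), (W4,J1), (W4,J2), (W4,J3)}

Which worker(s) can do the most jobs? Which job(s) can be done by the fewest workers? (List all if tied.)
Most versatile: W3, W4 (3 jobs); Least covered: J1, J3 (3 workers)

Worker degrees (jobs they can do): W1:2, W2:2, W3:3, W4:3
Job degrees (workers who can do it): J1:3, J2:4, J3:3

Maximum worker degree is 3, achieved by: W3, W4
Minimum job degree is 3, achieved by: J1, J3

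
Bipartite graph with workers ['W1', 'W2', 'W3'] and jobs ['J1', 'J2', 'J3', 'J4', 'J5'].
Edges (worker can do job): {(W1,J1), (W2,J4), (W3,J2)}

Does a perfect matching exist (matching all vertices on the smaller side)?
Yes, perfect matching exists (size 3)

Perfect matching: {(W1,J1), (W2,J4), (W3,J2)}
All 3 vertices on the smaller side are matched.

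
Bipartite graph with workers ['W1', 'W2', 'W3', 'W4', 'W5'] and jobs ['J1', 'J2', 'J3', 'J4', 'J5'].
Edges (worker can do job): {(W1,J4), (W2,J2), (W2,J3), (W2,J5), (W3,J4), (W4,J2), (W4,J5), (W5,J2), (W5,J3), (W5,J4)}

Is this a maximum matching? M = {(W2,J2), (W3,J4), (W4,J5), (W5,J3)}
Yes, size 4 is maximum

Proposed matching has size 4.
Maximum matching size for this graph: 4.

This is a maximum matching.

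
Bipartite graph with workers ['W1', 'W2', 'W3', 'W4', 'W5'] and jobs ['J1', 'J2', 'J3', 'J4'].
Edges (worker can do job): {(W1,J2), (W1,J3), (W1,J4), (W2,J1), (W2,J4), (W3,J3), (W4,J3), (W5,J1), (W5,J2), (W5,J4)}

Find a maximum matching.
Matching: {(W1,J2), (W2,J1), (W3,J3), (W5,J4)}

Maximum matching (size 4):
  W1 → J2
  W2 → J1
  W3 → J3
  W5 → J4

Each worker is assigned to at most one job, and each job to at most one worker.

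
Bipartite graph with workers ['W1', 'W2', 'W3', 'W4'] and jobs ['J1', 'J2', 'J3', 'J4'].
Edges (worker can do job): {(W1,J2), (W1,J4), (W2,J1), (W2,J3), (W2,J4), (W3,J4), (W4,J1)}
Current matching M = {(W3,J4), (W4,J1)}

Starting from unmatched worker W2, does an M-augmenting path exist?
Yes: W2 → J3

An M-augmenting path alternates non-matching / matching edges, starting and ending at unmatched vertices.
Path: W2 → J3
(J3 is unmatched in M, so the path is augmenting.)
Flipping edges along this path would increase |M| from 2 to 3.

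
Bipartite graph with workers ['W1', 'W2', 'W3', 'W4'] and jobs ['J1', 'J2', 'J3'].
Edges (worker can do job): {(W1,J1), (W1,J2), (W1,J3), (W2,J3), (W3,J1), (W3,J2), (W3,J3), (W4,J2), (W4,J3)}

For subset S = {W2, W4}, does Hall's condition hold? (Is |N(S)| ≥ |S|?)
Yes: |N(S)| = 2, |S| = 2

Subset S = {W2, W4}
Neighbors N(S) = {J2, J3}

|N(S)| = 2, |S| = 2
Hall's condition: |N(S)| ≥ |S| is satisfied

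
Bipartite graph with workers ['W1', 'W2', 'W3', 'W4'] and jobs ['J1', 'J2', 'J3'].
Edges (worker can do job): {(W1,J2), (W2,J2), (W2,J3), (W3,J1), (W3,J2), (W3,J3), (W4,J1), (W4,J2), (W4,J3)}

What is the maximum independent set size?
Maximum independent set = 4

By König's theorem:
- Min vertex cover = Max matching = 3
- Max independent set = Total vertices - Min vertex cover
- Max independent set = 7 - 3 = 4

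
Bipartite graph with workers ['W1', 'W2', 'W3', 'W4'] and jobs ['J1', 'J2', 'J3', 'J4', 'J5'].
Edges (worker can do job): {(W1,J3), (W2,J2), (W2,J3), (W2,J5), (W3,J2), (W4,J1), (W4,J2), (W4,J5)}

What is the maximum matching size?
Maximum matching size = 4

Maximum matching: {(W1,J3), (W2,J5), (W3,J2), (W4,J1)}
Size: 4

This assigns 4 workers to 4 distinct jobs.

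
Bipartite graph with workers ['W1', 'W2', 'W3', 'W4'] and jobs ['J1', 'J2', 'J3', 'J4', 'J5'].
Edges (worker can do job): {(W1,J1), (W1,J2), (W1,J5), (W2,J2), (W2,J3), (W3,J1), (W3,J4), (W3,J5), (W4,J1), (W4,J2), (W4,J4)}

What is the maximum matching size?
Maximum matching size = 4

Maximum matching: {(W1,J1), (W2,J3), (W3,J5), (W4,J2)}
Size: 4

This assigns 4 workers to 4 distinct jobs.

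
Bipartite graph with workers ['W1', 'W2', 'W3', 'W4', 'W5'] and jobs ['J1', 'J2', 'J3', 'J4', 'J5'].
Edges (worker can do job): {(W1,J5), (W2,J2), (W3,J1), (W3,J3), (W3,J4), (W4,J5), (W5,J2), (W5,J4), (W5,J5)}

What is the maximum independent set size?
Maximum independent set = 6

By König's theorem:
- Min vertex cover = Max matching = 4
- Max independent set = Total vertices - Min vertex cover
- Max independent set = 10 - 4 = 6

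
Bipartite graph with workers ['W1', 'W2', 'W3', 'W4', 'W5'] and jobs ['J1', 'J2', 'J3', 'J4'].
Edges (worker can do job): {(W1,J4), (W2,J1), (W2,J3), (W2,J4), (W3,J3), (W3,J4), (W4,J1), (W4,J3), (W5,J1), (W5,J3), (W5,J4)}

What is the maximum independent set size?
Maximum independent set = 6

By König's theorem:
- Min vertex cover = Max matching = 3
- Max independent set = Total vertices - Min vertex cover
- Max independent set = 9 - 3 = 6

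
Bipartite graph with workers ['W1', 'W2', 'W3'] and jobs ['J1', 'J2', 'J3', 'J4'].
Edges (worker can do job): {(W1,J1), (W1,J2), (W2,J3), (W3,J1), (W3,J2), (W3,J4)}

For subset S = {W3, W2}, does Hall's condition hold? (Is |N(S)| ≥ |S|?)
Yes: |N(S)| = 4, |S| = 2

Subset S = {W3, W2}
Neighbors N(S) = {J1, J2, J3, J4}

|N(S)| = 4, |S| = 2
Hall's condition: |N(S)| ≥ |S| is satisfied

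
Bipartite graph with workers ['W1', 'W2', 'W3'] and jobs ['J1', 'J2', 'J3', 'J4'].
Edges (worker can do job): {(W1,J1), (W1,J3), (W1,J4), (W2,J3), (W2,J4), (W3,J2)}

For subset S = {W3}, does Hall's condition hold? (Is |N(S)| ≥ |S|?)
Yes: |N(S)| = 1, |S| = 1

Subset S = {W3}
Neighbors N(S) = {J2}

|N(S)| = 1, |S| = 1
Hall's condition: |N(S)| ≥ |S| is satisfied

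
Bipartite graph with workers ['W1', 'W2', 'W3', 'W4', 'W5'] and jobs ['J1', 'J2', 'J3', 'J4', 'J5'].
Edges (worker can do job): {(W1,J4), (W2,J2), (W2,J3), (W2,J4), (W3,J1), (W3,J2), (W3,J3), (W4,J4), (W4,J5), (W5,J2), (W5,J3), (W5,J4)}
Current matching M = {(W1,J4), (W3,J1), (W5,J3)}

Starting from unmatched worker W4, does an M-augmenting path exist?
Yes: W4 → J5

An M-augmenting path alternates non-matching / matching edges, starting and ending at unmatched vertices.
Path: W4 → J5
(J5 is unmatched in M, so the path is augmenting.)
Flipping edges along this path would increase |M| from 3 to 4.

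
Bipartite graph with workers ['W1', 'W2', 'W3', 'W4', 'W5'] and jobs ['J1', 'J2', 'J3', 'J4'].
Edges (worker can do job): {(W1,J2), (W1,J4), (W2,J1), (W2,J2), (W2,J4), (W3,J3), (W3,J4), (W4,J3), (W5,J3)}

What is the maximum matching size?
Maximum matching size = 4

Maximum matching: {(W1,J2), (W2,J1), (W3,J4), (W5,J3)}
Size: 4

This assigns 4 workers to 4 distinct jobs.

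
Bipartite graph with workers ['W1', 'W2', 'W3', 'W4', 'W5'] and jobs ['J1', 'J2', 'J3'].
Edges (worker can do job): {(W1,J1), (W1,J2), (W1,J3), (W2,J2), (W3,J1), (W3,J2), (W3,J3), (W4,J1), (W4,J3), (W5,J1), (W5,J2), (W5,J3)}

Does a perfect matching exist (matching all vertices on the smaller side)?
Yes, perfect matching exists (size 3)

Perfect matching: {(W1,J2), (W3,J3), (W5,J1)}
All 3 vertices on the smaller side are matched.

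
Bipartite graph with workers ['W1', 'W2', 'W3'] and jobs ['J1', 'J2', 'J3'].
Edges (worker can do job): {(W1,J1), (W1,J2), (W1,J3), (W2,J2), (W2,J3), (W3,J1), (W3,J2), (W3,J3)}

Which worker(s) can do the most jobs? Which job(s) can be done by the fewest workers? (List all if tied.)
Most versatile: W1, W3 (3 jobs); Least covered: J1 (2 workers)

Worker degrees (jobs they can do): W1:3, W2:2, W3:3
Job degrees (workers who can do it): J1:2, J2:3, J3:3

Maximum worker degree is 3, achieved by: W1, W3
Minimum job degree is 2, achieved by: J1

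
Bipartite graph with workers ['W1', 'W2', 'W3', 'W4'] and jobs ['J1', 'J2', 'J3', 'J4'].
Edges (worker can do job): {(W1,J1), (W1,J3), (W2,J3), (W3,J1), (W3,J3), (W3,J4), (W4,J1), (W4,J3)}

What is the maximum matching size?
Maximum matching size = 3

Maximum matching: {(W1,J3), (W3,J4), (W4,J1)}
Size: 3

This assigns 3 workers to 3 distinct jobs.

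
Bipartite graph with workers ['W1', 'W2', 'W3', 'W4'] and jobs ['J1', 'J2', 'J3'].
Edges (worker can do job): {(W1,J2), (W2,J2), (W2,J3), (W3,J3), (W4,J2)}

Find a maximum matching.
Matching: {(W3,J3), (W4,J2)}

Maximum matching (size 2):
  W3 → J3
  W4 → J2

Each worker is assigned to at most one job, and each job to at most one worker.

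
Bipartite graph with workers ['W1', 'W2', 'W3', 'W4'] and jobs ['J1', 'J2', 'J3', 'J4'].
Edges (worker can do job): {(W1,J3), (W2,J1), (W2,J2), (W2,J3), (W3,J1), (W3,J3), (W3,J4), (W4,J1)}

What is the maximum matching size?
Maximum matching size = 4

Maximum matching: {(W1,J3), (W2,J2), (W3,J4), (W4,J1)}
Size: 4

This assigns 4 workers to 4 distinct jobs.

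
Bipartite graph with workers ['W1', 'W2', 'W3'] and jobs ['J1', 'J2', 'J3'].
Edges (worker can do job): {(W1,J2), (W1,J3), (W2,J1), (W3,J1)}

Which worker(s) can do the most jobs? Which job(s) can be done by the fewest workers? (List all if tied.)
Most versatile: W1 (2 jobs); Least covered: J2, J3 (1 workers)

Worker degrees (jobs they can do): W1:2, W2:1, W3:1
Job degrees (workers who can do it): J1:2, J2:1, J3:1

Maximum worker degree is 2, achieved by: W1
Minimum job degree is 1, achieved by: J2, J3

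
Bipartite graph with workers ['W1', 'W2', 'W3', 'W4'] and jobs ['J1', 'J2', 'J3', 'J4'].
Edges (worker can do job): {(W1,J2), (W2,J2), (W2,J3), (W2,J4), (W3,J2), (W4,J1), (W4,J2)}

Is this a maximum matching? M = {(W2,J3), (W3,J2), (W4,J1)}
Yes, size 3 is maximum

Proposed matching has size 3.
Maximum matching size for this graph: 3.

This is a maximum matching.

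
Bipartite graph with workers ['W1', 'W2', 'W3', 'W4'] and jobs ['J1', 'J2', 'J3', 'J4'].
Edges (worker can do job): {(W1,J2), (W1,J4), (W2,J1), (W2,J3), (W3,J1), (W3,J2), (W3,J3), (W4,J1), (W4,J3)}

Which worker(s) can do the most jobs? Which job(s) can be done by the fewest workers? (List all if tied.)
Most versatile: W3 (3 jobs); Least covered: J4 (1 workers)

Worker degrees (jobs they can do): W1:2, W2:2, W3:3, W4:2
Job degrees (workers who can do it): J1:3, J2:2, J3:3, J4:1

Maximum worker degree is 3, achieved by: W3
Minimum job degree is 1, achieved by: J4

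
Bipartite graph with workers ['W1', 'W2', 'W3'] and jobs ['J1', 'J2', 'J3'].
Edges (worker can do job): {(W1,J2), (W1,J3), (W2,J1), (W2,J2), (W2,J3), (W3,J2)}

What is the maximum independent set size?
Maximum independent set = 3

By König's theorem:
- Min vertex cover = Max matching = 3
- Max independent set = Total vertices - Min vertex cover
- Max independent set = 6 - 3 = 3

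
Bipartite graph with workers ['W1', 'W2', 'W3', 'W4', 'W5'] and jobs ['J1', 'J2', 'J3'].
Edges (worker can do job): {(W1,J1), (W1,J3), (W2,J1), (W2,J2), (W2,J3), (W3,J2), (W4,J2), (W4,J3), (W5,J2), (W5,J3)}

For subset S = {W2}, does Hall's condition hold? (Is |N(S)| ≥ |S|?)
Yes: |N(S)| = 3, |S| = 1

Subset S = {W2}
Neighbors N(S) = {J1, J2, J3}

|N(S)| = 3, |S| = 1
Hall's condition: |N(S)| ≥ |S| is satisfied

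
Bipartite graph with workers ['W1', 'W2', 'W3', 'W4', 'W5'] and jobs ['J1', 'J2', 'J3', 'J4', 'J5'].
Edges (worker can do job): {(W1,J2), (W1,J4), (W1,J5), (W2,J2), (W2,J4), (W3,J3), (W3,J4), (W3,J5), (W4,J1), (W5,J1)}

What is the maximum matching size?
Maximum matching size = 4

Maximum matching: {(W1,J2), (W2,J4), (W3,J5), (W5,J1)}
Size: 4

This assigns 4 workers to 4 distinct jobs.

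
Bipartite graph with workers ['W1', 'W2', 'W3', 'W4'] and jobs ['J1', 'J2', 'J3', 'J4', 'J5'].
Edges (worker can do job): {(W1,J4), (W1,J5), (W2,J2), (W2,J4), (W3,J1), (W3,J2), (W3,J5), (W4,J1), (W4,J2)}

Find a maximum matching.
Matching: {(W1,J4), (W2,J2), (W3,J5), (W4,J1)}

Maximum matching (size 4):
  W1 → J4
  W2 → J2
  W3 → J5
  W4 → J1

Each worker is assigned to at most one job, and each job to at most one worker.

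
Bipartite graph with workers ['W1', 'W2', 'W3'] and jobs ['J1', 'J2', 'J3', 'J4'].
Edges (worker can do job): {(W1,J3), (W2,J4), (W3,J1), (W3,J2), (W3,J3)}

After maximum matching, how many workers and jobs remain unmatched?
Unmatched: 0 workers, 1 jobs

Maximum matching size: 3
Workers: 3 total, 3 matched, 0 unmatched
Jobs: 4 total, 3 matched, 1 unmatched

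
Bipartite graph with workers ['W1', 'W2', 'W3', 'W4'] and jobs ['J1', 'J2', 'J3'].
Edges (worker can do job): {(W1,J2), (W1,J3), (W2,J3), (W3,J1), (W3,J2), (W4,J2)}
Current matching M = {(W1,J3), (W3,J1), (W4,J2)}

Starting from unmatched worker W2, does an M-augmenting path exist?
No augmenting path from W2

Alternating search from W2 reaches jobs: {J2, J3}.
Every reachable job is already matched in M, and following those matched edges back to workers exposes no further unvisited jobs.
No M-augmenting path from W2 exists.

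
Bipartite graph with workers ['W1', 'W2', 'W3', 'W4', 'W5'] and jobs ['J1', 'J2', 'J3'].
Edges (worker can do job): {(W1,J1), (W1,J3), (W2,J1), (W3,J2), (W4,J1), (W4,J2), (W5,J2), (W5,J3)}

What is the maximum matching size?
Maximum matching size = 3

Maximum matching: {(W3,J2), (W4,J1), (W5,J3)}
Size: 3

This assigns 3 workers to 3 distinct jobs.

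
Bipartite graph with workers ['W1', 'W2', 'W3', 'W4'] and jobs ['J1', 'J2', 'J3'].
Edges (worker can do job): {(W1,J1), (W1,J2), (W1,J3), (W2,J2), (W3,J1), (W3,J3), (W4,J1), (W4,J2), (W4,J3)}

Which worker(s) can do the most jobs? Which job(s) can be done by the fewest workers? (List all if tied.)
Most versatile: W1, W4 (3 jobs); Least covered: J1, J2, J3 (3 workers)

Worker degrees (jobs they can do): W1:3, W2:1, W3:2, W4:3
Job degrees (workers who can do it): J1:3, J2:3, J3:3

Maximum worker degree is 3, achieved by: W1, W4
Minimum job degree is 3, achieved by: J1, J2, J3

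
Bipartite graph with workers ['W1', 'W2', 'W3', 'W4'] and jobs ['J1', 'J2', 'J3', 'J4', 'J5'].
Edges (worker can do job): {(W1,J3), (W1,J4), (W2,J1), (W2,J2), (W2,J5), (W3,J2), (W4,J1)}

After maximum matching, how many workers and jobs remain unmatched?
Unmatched: 0 workers, 1 jobs

Maximum matching size: 4
Workers: 4 total, 4 matched, 0 unmatched
Jobs: 5 total, 4 matched, 1 unmatched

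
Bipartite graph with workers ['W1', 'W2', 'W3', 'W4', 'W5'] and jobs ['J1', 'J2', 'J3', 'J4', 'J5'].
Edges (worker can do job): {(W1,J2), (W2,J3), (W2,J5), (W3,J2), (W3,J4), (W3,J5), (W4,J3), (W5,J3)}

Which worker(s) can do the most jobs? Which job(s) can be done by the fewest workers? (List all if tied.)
Most versatile: W3 (3 jobs); Least covered: J1 (0 workers)

Worker degrees (jobs they can do): W1:1, W2:2, W3:3, W4:1, W5:1
Job degrees (workers who can do it): J1:0, J2:2, J3:3, J4:1, J5:2

Maximum worker degree is 3, achieved by: W3
Minimum job degree is 0, achieved by: J1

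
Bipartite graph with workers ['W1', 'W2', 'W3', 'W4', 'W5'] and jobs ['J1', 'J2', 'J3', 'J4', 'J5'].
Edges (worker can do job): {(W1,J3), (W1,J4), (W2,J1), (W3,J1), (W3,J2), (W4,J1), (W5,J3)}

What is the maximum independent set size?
Maximum independent set = 6

By König's theorem:
- Min vertex cover = Max matching = 4
- Max independent set = Total vertices - Min vertex cover
- Max independent set = 10 - 4 = 6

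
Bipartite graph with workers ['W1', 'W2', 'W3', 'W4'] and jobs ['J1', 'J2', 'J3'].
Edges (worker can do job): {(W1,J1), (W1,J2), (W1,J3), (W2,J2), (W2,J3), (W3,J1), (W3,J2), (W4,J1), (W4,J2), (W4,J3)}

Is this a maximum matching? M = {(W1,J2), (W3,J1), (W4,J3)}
Yes, size 3 is maximum

Proposed matching has size 3.
Maximum matching size for this graph: 3.

This is a maximum matching.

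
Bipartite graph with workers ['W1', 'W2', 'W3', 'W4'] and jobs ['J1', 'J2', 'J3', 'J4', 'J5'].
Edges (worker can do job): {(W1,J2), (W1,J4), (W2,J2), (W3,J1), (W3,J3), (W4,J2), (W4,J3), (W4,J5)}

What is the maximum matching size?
Maximum matching size = 4

Maximum matching: {(W1,J4), (W2,J2), (W3,J3), (W4,J5)}
Size: 4

This assigns 4 workers to 4 distinct jobs.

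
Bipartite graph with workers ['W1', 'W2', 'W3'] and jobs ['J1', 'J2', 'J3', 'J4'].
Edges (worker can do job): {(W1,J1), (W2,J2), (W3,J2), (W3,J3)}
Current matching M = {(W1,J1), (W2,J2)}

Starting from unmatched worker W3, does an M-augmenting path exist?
Yes: W3 → J3

An M-augmenting path alternates non-matching / matching edges, starting and ending at unmatched vertices.
Path: W3 → J3
(J3 is unmatched in M, so the path is augmenting.)
Flipping edges along this path would increase |M| from 2 to 3.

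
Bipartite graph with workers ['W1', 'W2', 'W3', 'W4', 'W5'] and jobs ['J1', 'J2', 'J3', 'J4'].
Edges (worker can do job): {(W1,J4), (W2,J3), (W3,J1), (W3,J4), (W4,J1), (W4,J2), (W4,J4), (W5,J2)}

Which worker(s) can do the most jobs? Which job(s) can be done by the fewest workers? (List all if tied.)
Most versatile: W4 (3 jobs); Least covered: J3 (1 workers)

Worker degrees (jobs they can do): W1:1, W2:1, W3:2, W4:3, W5:1
Job degrees (workers who can do it): J1:2, J2:2, J3:1, J4:3

Maximum worker degree is 3, achieved by: W4
Minimum job degree is 1, achieved by: J3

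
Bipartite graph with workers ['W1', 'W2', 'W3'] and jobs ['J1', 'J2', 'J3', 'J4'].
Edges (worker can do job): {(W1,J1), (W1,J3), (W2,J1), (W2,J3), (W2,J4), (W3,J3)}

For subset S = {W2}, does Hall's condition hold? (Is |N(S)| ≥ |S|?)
Yes: |N(S)| = 3, |S| = 1

Subset S = {W2}
Neighbors N(S) = {J1, J3, J4}

|N(S)| = 3, |S| = 1
Hall's condition: |N(S)| ≥ |S| is satisfied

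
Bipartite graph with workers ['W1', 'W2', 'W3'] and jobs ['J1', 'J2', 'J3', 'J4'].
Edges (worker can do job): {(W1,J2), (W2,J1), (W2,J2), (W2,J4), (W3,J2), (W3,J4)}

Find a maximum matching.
Matching: {(W1,J2), (W2,J1), (W3,J4)}

Maximum matching (size 3):
  W1 → J2
  W2 → J1
  W3 → J4

Each worker is assigned to at most one job, and each job to at most one worker.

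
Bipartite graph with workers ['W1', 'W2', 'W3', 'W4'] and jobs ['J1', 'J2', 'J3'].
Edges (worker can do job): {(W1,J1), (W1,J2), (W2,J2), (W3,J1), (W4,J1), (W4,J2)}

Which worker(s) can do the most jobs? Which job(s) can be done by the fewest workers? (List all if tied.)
Most versatile: W1, W4 (2 jobs); Least covered: J3 (0 workers)

Worker degrees (jobs they can do): W1:2, W2:1, W3:1, W4:2
Job degrees (workers who can do it): J1:3, J2:3, J3:0

Maximum worker degree is 2, achieved by: W1, W4
Minimum job degree is 0, achieved by: J3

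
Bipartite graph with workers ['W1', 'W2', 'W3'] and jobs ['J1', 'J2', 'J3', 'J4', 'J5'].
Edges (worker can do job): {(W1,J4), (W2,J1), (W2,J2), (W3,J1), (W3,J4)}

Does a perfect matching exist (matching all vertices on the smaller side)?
Yes, perfect matching exists (size 3)

Perfect matching: {(W1,J4), (W2,J2), (W3,J1)}
All 3 vertices on the smaller side are matched.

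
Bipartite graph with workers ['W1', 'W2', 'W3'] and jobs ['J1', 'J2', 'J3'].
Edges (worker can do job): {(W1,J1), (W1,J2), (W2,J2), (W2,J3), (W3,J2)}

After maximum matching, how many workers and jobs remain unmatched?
Unmatched: 0 workers, 0 jobs

Maximum matching size: 3
Workers: 3 total, 3 matched, 0 unmatched
Jobs: 3 total, 3 matched, 0 unmatched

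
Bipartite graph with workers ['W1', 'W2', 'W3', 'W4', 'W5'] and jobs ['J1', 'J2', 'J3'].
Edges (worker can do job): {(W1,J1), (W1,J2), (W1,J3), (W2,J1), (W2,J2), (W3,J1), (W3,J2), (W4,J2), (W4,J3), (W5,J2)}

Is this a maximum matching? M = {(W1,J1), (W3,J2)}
No, size 2 is not maximum

Proposed matching has size 2.
Maximum matching size for this graph: 3.

This is NOT maximum - can be improved to size 3.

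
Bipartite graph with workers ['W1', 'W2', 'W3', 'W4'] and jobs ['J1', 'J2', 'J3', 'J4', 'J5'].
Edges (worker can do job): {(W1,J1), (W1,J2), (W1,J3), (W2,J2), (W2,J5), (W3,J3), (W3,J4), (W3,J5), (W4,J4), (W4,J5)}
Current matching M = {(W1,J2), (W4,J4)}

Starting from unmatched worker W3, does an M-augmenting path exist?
Yes: W3 → J3

An M-augmenting path alternates non-matching / matching edges, starting and ending at unmatched vertices.
Path: W3 → J3
(J3 is unmatched in M, so the path is augmenting.)
Flipping edges along this path would increase |M| from 2 to 3.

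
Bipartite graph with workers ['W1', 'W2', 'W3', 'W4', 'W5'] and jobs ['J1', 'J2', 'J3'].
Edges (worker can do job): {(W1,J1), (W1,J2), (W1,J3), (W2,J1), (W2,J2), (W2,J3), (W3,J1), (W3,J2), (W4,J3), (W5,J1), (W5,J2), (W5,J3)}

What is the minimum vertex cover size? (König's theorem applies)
Minimum vertex cover size = 3

By König's theorem: in bipartite graphs,
min vertex cover = max matching = 3

Maximum matching has size 3, so minimum vertex cover also has size 3.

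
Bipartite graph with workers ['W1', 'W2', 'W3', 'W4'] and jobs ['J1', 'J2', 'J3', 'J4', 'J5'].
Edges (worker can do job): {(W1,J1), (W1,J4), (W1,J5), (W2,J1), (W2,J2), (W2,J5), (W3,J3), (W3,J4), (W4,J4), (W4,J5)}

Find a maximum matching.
Matching: {(W1,J5), (W2,J1), (W3,J3), (W4,J4)}

Maximum matching (size 4):
  W1 → J5
  W2 → J1
  W3 → J3
  W4 → J4

Each worker is assigned to at most one job, and each job to at most one worker.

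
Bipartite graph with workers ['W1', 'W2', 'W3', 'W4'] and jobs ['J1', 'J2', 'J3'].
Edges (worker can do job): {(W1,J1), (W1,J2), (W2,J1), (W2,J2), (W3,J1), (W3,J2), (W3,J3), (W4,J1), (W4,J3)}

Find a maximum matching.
Matching: {(W1,J2), (W3,J1), (W4,J3)}

Maximum matching (size 3):
  W1 → J2
  W3 → J1
  W4 → J3

Each worker is assigned to at most one job, and each job to at most one worker.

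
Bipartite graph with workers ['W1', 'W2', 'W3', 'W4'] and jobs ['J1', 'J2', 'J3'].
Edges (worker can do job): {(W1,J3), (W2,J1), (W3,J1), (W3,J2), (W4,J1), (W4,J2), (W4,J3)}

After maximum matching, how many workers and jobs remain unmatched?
Unmatched: 1 workers, 0 jobs

Maximum matching size: 3
Workers: 4 total, 3 matched, 1 unmatched
Jobs: 3 total, 3 matched, 0 unmatched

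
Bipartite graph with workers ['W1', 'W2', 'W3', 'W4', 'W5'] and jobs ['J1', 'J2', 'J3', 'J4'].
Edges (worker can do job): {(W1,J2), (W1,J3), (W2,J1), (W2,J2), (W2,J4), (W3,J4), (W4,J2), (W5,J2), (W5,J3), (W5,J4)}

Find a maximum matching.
Matching: {(W1,J3), (W2,J1), (W3,J4), (W5,J2)}

Maximum matching (size 4):
  W1 → J3
  W2 → J1
  W3 → J4
  W5 → J2

Each worker is assigned to at most one job, and each job to at most one worker.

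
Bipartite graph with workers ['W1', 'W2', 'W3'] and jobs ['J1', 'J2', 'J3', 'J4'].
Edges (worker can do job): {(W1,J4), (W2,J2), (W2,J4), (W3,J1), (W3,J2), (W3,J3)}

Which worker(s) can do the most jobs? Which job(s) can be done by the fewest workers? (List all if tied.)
Most versatile: W3 (3 jobs); Least covered: J1, J3 (1 workers)

Worker degrees (jobs they can do): W1:1, W2:2, W3:3
Job degrees (workers who can do it): J1:1, J2:2, J3:1, J4:2

Maximum worker degree is 3, achieved by: W3
Minimum job degree is 1, achieved by: J1, J3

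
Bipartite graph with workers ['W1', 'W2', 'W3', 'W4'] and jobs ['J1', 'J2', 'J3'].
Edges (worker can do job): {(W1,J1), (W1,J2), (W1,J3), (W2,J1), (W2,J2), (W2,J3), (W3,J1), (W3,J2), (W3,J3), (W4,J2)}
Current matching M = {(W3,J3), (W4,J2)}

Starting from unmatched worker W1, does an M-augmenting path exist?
Yes: W1 → J1

An M-augmenting path alternates non-matching / matching edges, starting and ending at unmatched vertices.
Path: W1 → J1
(J1 is unmatched in M, so the path is augmenting.)
Flipping edges along this path would increase |M| from 2 to 3.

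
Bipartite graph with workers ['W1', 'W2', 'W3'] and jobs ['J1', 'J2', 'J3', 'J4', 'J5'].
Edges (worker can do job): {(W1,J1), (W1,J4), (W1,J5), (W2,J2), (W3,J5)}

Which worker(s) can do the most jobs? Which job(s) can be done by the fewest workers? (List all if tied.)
Most versatile: W1 (3 jobs); Least covered: J3 (0 workers)

Worker degrees (jobs they can do): W1:3, W2:1, W3:1
Job degrees (workers who can do it): J1:1, J2:1, J3:0, J4:1, J5:2

Maximum worker degree is 3, achieved by: W1
Minimum job degree is 0, achieved by: J3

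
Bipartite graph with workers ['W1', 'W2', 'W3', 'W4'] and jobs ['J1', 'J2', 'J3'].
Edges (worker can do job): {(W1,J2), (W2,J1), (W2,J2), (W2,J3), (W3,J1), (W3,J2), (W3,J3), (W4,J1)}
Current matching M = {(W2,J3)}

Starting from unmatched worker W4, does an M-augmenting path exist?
Yes: W4 → J1

An M-augmenting path alternates non-matching / matching edges, starting and ending at unmatched vertices.
Path: W4 → J1
(J1 is unmatched in M, so the path is augmenting.)
Flipping edges along this path would increase |M| from 1 to 2.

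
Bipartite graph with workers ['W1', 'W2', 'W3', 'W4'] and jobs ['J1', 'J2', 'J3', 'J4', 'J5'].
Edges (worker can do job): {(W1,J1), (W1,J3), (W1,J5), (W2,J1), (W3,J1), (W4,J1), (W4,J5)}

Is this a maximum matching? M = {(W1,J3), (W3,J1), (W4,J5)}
Yes, size 3 is maximum

Proposed matching has size 3.
Maximum matching size for this graph: 3.

This is a maximum matching.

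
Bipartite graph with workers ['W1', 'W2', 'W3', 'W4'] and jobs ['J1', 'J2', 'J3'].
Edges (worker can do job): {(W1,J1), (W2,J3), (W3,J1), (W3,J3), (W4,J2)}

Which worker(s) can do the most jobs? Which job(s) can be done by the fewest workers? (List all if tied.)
Most versatile: W3 (2 jobs); Least covered: J2 (1 workers)

Worker degrees (jobs they can do): W1:1, W2:1, W3:2, W4:1
Job degrees (workers who can do it): J1:2, J2:1, J3:2

Maximum worker degree is 2, achieved by: W3
Minimum job degree is 1, achieved by: J2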